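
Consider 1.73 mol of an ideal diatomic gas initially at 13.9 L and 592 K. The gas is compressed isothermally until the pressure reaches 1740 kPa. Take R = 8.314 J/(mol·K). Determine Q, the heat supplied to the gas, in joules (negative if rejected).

P₁ = nRT₁/V₁ = 1.73×8.314×592/13.9 = 613 kPa.
Isothermal: T stays 592 K; PV = const ⇒ V₂ = 4.89 L, P₂ = 1740 kPa.
ΔU = 0 (ideal gas, T constant).
W = nRT ln(V₂/V₁) = 1.73×8.314×592×ln(0.352) = -8890 J.
Q = ΔU + W = -8890 J.

-8890 J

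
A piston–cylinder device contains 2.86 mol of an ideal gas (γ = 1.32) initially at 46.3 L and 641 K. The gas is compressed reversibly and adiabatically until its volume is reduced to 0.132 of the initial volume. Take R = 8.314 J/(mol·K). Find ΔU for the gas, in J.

P₁ = nRT₁/V₁ = 2.86×8.314×641/46.3 = 329 kPa.
Adiabatic: TV^(γ−1) = const ⇒ T₂ = 641×(7.58)^0.320 = 1230 K; PV^γ = const ⇒ P₂ = 4770 kPa.
For an ideal gas ΔU = nCvΔT with Cv = R/(γ−1) = 26.0 J/(mol·K).
ΔU = 2.86×26.0×(1230−641) = 43400 J.

43400 J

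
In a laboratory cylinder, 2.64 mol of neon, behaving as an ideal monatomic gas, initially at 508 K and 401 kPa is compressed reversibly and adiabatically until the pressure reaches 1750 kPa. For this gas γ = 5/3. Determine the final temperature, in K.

916 K

V₁ = nRT₁/P₁ = 2.64×8.314×508/401 = 27.8 L.
Adiabatic: T₂/T₁ = (P₂/P₁)^((γ−1)/γ) ⇒ T₂ = 508×(4.36)^0.400 = 916 K; V₂ = 11.5 L.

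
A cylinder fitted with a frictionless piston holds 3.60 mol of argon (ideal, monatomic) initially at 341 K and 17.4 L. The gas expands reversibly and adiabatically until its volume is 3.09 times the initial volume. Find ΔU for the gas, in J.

-8090 J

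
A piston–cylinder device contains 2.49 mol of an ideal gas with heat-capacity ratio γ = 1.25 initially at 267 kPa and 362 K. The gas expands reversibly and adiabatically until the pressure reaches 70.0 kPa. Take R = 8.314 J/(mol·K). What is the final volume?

81.9 L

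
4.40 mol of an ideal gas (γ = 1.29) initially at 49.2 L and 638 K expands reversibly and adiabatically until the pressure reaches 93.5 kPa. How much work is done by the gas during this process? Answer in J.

P₁ = nRT₁/V₁ = 4.40×8.314×638/49.2 = 474 kPa.
Adiabatic: T₂/T₁ = (P₂/P₁)^((γ−1)/γ) ⇒ T₂ = 638×(0.197)^0.225 = 443 K; V₂ = 173 L.
ΔU = nCvΔT = 4.40×28.7×(443−638) = -24600 J.
Q = 0 for an adiabatic process, so W = −ΔU = 24600 J.

24600 J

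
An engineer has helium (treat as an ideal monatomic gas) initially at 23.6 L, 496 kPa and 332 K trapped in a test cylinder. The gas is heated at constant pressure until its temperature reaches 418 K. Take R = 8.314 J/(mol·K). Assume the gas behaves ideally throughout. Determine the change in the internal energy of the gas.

4550 J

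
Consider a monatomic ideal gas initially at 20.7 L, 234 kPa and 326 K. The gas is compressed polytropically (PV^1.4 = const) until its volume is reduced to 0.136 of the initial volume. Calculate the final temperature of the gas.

Polytropic n=1.4: T₂ = T₁(V₁/V₂)^(n−1) = 326×(7.35)^0.40 = 724 K; P₂ = P₁(V₁/V₂)^n = 3820 kPa.

724 K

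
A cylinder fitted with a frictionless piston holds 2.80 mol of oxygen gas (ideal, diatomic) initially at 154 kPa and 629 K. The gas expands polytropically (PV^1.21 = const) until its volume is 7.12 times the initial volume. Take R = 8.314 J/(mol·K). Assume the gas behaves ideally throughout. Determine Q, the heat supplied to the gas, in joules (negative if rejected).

V₁ = nRT₁/P₁ = 2.80×8.314×629/154 = 95.1 L.
Polytropic n=1.21: T₂ = T₁(V₁/V₂)^(n−1) = 629×(0.140)^0.21 = 417 K; P₂ = P₁(V₁/V₂)^n = 14.3 kPa.
W = (P₁V₁−P₂V₂)/(n−1) = (154×95.1−14.3×677)/0.21 = 23600 J.
ΔU = nCvΔT = 2.80×20.8×(417−629) = -12400 J.
Q = ΔU + W = 11200 J.

11200 J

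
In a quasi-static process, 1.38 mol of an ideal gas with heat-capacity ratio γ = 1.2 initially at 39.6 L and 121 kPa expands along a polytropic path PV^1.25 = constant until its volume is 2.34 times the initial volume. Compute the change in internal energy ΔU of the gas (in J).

-4590 J

T₁ = P₁V₁/(nR) = 121×39.6/(1.38×8.314) = 418 K.
Polytropic n=1.25: T₂ = T₁(V₁/V₂)^(n−1) = 418×(0.427)^0.25 = 338 K; P₂ = P₁(V₁/V₂)^n = 41.8 kPa.
For an ideal gas ΔU = nCvΔT with Cv = R/(γ−1) = 41.6 J/(mol·K).
ΔU = 1.38×41.6×(338−418) = -4590 J.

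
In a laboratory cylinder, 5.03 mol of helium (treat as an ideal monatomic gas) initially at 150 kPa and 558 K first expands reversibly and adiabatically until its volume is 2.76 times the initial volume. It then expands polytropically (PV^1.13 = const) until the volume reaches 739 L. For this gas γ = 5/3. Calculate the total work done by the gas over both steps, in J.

23400 J

V₁ = nRT₁/P₁ = 5.03×8.314×558/150 = 156 L.
Step 1 — Adiabatic: TV^(γ−1) = const ⇒ T₂ = 558×(0.362)^0.667 = 284 K; PV^γ = const ⇒ P₂ = 27.6 kPa.
ΔU = nCvΔT = 5.03×12.5×(284−558) = -17200 J.
Q = 0 for an adiabatic process, so W = −ΔU = 17200 J.
State after step 1: P = 27.6 kPa, V = 429 L, T = 284 K.
Step 2 — Polytropic n=1.13: T₂ = T₁(V₁/V₂)^(n−1) = 284×(0.581)^0.13 = 264 K; P₂ = P₁(V₁/V₂)^n = 15.0 kPa.
W = (P₁V₁−P₂V₂)/(n−1) = (27.6×429−15.0×739)/0.13 = 6220 J.
ΔU = nCvΔT = 5.03×12.5×(264−284) = -1210 J.
Q = ΔU + W = 5010 J.
Net over both steps: W = 23400 J, Q = 5010 J, ΔU = -18400 J.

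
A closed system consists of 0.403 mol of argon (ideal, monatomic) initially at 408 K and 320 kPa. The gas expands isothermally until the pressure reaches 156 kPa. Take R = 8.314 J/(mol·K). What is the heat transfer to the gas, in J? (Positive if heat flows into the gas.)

V₁ = nRT₁/P₁ = 0.403×8.314×408/320 = 4.27 L.
Isothermal: T stays 408 K; PV = const ⇒ V₂ = 8.76 L, P₂ = 156 kPa.
ΔU = 0 (ideal gas, T constant).
W = nRT ln(V₂/V₁) = 0.403×8.314×408×ln(2.05) = 982 J.
Q = ΔU + W = 982 J.

982 J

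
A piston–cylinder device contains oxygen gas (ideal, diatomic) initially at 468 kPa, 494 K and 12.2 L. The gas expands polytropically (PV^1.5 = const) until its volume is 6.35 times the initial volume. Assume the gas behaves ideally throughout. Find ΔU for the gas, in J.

-8610 J

n = P₁V₁/(RT₁) = 468×12.2/(8.314×494) = 1.39 mol.
Polytropic n=1.5: T₂ = T₁(V₁/V₂)^(n−1) = 494×(0.157)^0.50 = 196 K; P₂ = P₁(V₁/V₂)^n = 29.2 kPa.
For an ideal gas ΔU = nCvΔT with Cv = (5/2)R = 20.8 J/(mol·K).
ΔU = 1.39×20.8×(196−494) = -8610 J.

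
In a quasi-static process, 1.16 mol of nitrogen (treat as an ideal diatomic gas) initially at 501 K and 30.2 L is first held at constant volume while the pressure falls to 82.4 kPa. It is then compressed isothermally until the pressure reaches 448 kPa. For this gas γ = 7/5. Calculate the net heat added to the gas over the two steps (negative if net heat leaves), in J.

-10100 J

P₁ = nRT₁/V₁ = 1.16×8.314×501/30.2 = 160 kPa.
Step 1 — Isochoric: V stays 30.2 L; P/T = const ⇒ T₂ = 258 K, P₂ = 82.4 kPa.
W = 0 (no volume change).
ΔU = nCvΔT = 1.16×20.8×(258−501) = -5860 J.
Q = ΔU = -5860 J.
State after step 1: P = 82.4 kPa, V = 30.2 L, T = 258 K.
Step 2 — Isothermal: T stays 258 K; PV = const ⇒ V₂ = 5.55 L, P₂ = 448 kPa.
ΔU = 0 (ideal gas, T constant).
W = nRT ln(V₂/V₁) = 1.16×8.314×258×ln(0.184) = -4210 J.
Q = ΔU + W = -4210 J.
Net over both steps: W = -4210 J, Q = -10100 J, ΔU = -5860 J.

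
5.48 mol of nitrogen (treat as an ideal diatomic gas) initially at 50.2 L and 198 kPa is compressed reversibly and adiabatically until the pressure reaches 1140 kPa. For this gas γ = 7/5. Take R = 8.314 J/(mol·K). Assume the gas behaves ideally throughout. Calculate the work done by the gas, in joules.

T₁ = P₁V₁/(nR) = 198×50.2/(5.48×8.314) = 218 K.
Adiabatic: T₂/T₁ = (P₂/P₁)^((γ−1)/γ) ⇒ T₂ = 218×(5.76)^0.286 = 360 K; V₂ = 14.4 L.
ΔU = nCvΔT = 5.48×20.8×(360−218) = 16100 J.
Q = 0 for an adiabatic process, so W = −ΔU = -16100 J.

-16100 J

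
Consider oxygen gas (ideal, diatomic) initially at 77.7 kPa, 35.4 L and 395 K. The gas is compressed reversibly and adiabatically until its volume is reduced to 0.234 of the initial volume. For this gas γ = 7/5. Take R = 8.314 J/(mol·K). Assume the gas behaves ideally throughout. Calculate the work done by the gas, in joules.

-5420 J

n = P₁V₁/(RT₁) = 77.7×35.4/(8.314×395) = 0.838 mol.
Adiabatic: TV^(γ−1) = const ⇒ T₂ = 395×(4.27)^0.400 = 706 K; PV^γ = const ⇒ P₂ = 594 kPa.
ΔU = nCvΔT = 0.838×20.8×(706−395) = 5420 J.
Q = 0 for an adiabatic process, so W = −ΔU = -5420 J.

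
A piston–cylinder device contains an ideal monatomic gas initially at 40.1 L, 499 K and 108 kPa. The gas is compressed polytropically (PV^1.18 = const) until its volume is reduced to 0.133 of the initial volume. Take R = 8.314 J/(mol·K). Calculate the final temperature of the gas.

Polytropic n=1.18: T₂ = T₁(V₁/V₂)^(n−1) = 499×(7.52)^0.18 = 717 K; P₂ = P₁(V₁/V₂)^n = 1170 kPa.

717 K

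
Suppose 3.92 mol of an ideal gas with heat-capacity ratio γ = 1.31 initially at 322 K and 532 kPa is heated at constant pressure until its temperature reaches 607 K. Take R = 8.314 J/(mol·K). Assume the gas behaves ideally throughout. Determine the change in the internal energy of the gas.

30000 J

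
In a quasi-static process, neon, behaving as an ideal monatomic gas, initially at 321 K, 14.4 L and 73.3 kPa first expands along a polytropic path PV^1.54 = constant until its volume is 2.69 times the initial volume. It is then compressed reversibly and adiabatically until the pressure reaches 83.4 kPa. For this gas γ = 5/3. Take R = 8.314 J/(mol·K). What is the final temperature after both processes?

n = P₁V₁/(RT₁) = 73.3×14.4/(8.314×321) = 0.396 mol.
Step 1 — Polytropic n=1.54: T₂ = T₁(V₁/V₂)^(n−1) = 321×(0.372)^0.54 = 188 K; P₂ = P₁(V₁/V₂)^n = 16.0 kPa.
W = (P₁V₁−P₂V₂)/(n−1) = (73.3×14.4−16.0×38.7)/0.54 = 809 J.
ΔU = nCvΔT = 0.396×12.5×(188−321) = -655 J.
Q = ΔU + W = 154 J.
State after step 1: P = 16.0 kPa, V = 38.7 L, T = 188 K.
Step 2 — Adiabatic: T₂/T₁ = (P₂/P₁)^((γ−1)/γ) ⇒ T₂ = 188×(5.22)^0.400 = 364 K; V₂ = 14.4 L.
ΔU = nCvΔT = 0.396×12.5×(364−188) = 870 J.
Q = 0 for an adiabatic process, so W = −ΔU = -870 J.
Net over both steps: W = -60.4 J, Q = 154 J, ΔU = 214 J.

364 K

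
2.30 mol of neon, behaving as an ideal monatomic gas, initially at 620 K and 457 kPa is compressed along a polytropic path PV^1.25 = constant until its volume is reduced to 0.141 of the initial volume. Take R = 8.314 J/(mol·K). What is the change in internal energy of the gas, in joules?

11200 J

V₁ = nRT₁/P₁ = 2.30×8.314×620/457 = 25.9 L.
Polytropic n=1.25: T₂ = T₁(V₁/V₂)^(n−1) = 620×(7.09)^0.25 = 1010 K; P₂ = P₁(V₁/V₂)^n = 5290 kPa.
For an ideal gas ΔU = nCvΔT with Cv = (3/2)R = 12.5 J/(mol·K).
ΔU = 2.30×12.5×(1010−620) = 11200 J.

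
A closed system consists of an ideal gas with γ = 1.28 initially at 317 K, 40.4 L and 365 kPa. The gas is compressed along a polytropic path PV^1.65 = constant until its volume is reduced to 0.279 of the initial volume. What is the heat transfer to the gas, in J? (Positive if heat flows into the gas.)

38800 J

n = P₁V₁/(RT₁) = 365×40.4/(8.314×317) = 5.60 mol.
Polytropic n=1.65: T₂ = T₁(V₁/V₂)^(n−1) = 317×(3.58)^0.65 = 727 K; P₂ = P₁(V₁/V₂)^n = 3000 kPa.
W = (P₁V₁−P₂V₂)/(n−1) = (365×40.4−3000×11.3)/0.65 = -29300 J.
ΔU = nCvΔT = 5.60×29.7×(727−317) = 68100 J.
Q = ΔU + W = 38800 J.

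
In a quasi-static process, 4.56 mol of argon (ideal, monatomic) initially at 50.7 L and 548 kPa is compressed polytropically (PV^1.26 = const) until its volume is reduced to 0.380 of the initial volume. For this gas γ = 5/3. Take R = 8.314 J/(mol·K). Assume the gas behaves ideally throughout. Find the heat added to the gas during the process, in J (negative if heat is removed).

T₁ = P₁V₁/(nR) = 548×50.7/(4.56×8.314) = 733 K.
Polytropic n=1.26: T₂ = T₁(V₁/V₂)^(n−1) = 733×(2.63)^0.26 = 942 K; P₂ = P₁(V₁/V₂)^n = 1850 kPa.
W = (P₁V₁−P₂V₂)/(n−1) = (548×50.7−1850×19.3)/0.26 = -30600 J.
ΔU = nCvΔT = 4.56×12.5×(942−733) = 11900 J.
Q = ΔU + W = -18600 J.

-18600 J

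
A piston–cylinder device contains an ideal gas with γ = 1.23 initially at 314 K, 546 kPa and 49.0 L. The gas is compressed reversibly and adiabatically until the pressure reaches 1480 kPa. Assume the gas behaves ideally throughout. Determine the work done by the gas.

-23800 J

n = P₁V₁/(RT₁) = 546×49.0/(8.314×314) = 10.2 mol.
Adiabatic: T₂/T₁ = (P₂/P₁)^((γ−1)/γ) ⇒ T₂ = 314×(2.71)^0.187 = 378 K; V₂ = 21.8 L.
ΔU = nCvΔT = 10.2×36.1×(378−314) = 23800 J.
Q = 0 for an adiabatic process, so W = −ΔU = -23800 J.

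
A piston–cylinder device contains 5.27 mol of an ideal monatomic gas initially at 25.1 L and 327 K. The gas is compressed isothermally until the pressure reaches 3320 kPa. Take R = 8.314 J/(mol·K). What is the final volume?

4.32 L

P₁ = nRT₁/V₁ = 5.27×8.314×327/25.1 = 571 kPa.
Isothermal: T stays 327 K; PV = const ⇒ V₂ = 4.32 L, P₂ = 3320 kPa.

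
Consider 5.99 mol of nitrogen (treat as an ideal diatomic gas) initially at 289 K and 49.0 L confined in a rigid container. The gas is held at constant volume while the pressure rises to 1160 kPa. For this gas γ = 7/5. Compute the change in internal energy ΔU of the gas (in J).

106000 J

P₁ = nRT₁/V₁ = 5.99×8.314×289/49.0 = 294 kPa.
Isochoric: V stays 49.0 L; P/T = const ⇒ T₂ = 1140 K, P₂ = 1160 kPa.
For an ideal gas ΔU = nCvΔT with Cv = (5/2)R = 20.8 J/(mol·K).
ΔU = 5.99×20.8×(1140−289) = 106000 J.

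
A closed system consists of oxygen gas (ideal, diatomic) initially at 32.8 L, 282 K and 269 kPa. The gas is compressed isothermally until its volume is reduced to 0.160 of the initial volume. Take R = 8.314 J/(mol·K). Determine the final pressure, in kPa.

Isothermal: T stays 282 K; PV = const ⇒ V₂ = 5.25 L, P₂ = 1680 kPa.

1680 kPa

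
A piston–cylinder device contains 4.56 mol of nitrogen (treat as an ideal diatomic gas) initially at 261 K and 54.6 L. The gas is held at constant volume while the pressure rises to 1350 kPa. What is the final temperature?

1940 K

P₁ = nRT₁/V₁ = 4.56×8.314×261/54.6 = 181 kPa.
Isochoric: V stays 54.6 L; P/T = const ⇒ T₂ = 1940 K, P₂ = 1350 kPa.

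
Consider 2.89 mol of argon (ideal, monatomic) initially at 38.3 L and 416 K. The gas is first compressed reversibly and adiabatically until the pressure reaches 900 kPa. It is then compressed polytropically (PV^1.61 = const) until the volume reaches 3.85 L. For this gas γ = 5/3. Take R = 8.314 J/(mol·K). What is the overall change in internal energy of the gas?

48500 J

P₁ = nRT₁/V₁ = 2.89×8.314×416/38.3 = 261 kPa.
Step 1 — Adiabatic: T₂/T₁ = (P₂/P₁)^((γ−1)/γ) ⇒ T₂ = 416×(3.45)^0.400 = 683 K; V₂ = 18.2 L.
ΔU = nCvΔT = 2.89×12.5×(683−416) = 9610 J.
Q = 0 for an adiabatic process, so W = −ΔU = -9610 J.
State after step 1: P = 900 kPa, V = 18.2 L, T = 683 K.
Step 2 — Polytropic n=1.61: T₂ = T₁(V₁/V₂)^(n−1) = 683×(4.73)^0.61 = 1760 K; P₂ = P₁(V₁/V₂)^n = 11000 kPa.
W = (P₁V₁−P₂V₂)/(n−1) = (900×18.2−11000×3.85)/0.61 = -42500 J.
ΔU = nCvΔT = 2.89×12.5×(1760−683) = 38900 J.
Q = ΔU + W = -3610 J.
Net over both steps: W = -52100 J, Q = -3610 J, ΔU = 48500 J.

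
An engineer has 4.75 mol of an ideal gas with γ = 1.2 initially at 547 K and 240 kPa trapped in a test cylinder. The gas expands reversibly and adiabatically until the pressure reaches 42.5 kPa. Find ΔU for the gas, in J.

V₁ = nRT₁/P₁ = 4.75×8.314×547/240 = 90.0 L.
Adiabatic: T₂/T₁ = (P₂/P₁)^((γ−1)/γ) ⇒ T₂ = 547×(0.177)^0.167 = 410 K; V₂ = 381 L.
For an ideal gas ΔU = nCvΔT with Cv = R/(γ−1) = 41.6 J/(mol·K).
ΔU = 4.75×41.6×(410−547) = -27100 J.

-27100 J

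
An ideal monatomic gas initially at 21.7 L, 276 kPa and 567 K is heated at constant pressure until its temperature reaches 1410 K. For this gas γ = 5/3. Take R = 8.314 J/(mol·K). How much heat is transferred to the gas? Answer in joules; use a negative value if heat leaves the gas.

22300 J

n = P₁V₁/(RT₁) = 276×21.7/(8.314×567) = 1.27 mol.
Isobaric: P stays 276 kPa; V/T = const ⇒ T₂ = 1410 K, V₂ = 54.0 L.
W = PΔV = 276×(54.0−21.7) kPa·L = 8900 J.
ΔU = nCvΔT = 1.27×12.5×(1410−567) = 13400 J.
Q = ΔU + W = nCpΔT = 22300 J.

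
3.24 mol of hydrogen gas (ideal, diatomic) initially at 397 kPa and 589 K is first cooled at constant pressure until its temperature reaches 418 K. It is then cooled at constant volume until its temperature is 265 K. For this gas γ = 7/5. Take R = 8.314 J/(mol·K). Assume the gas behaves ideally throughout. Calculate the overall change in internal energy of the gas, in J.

-21800 J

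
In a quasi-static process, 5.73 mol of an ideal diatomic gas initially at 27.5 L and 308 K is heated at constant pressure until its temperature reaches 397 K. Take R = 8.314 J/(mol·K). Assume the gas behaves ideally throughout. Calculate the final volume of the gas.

35.4 L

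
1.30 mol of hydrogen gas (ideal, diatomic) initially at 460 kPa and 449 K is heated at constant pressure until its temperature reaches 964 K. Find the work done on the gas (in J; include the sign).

-5570 J

V₁ = nRT₁/P₁ = 1.30×8.314×449/460 = 10.5 L.
Isobaric: P stays 460 kPa; V/T = const ⇒ T₂ = 964 K, V₂ = 22.7 L.
W = PΔV = 460×(22.7−10.5) kPa·L = 5570 J.
Work done on the gas = −W_by = -5570 J.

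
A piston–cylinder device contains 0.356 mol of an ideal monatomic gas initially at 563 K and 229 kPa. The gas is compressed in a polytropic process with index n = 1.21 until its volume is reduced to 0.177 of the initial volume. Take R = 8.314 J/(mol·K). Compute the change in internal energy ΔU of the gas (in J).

1100 J

V₁ = nRT₁/P₁ = 0.356×8.314×563/229 = 7.28 L.
Polytropic n=1.21: T₂ = T₁(V₁/V₂)^(n−1) = 563×(5.65)^0.21 = 810 K; P₂ = P₁(V₁/V₂)^n = 1860 kPa.
For an ideal gas ΔU = nCvΔT with Cv = (3/2)R = 12.5 J/(mol·K).
ΔU = 0.356×12.5×(810−563) = 1100 J.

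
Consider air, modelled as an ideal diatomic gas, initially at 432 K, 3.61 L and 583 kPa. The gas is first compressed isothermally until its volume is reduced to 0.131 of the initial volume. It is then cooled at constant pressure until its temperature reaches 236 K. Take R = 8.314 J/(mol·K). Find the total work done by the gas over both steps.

n = P₁V₁/(RT₁) = 583×3.61/(8.314×432) = 0.586 mol.
Step 1 — Isothermal: T stays 432 K; PV = const ⇒ V₂ = 0.473 L, P₂ = 4450 kPa.
ΔU = 0 (ideal gas, T constant).
W = nRT ln(V₂/V₁) = 0.586×8.314×432×ln(0.131) = -4280 J.
Q = ΔU + W = -4280 J.
State after step 1: P = 4450 kPa, V = 0.473 L, T = 432 K.
Step 2 — Isobaric: P stays 4450 kPa; V/T = const ⇒ T₂ = 236 K, V₂ = 0.258 L.
W = PΔV = 4450×(0.258−0.473) kPa·L = -955 J.
ΔU = nCvΔT = 0.586×20.8×(236−432) = -2390 J.
Q = ΔU + W = nCpΔT = -3340 J.
Net over both steps: W = -5230 J, Q = -7620 J, ΔU = -2390 J.

-5230 J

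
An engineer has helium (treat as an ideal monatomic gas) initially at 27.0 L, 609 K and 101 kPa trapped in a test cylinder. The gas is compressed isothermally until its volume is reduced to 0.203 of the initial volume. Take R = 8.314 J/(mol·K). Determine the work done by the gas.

-4350 J

n = P₁V₁/(RT₁) = 101×27.0/(8.314×609) = 0.539 mol.
Isothermal: T stays 609 K; PV = const ⇒ V₂ = 5.48 L, P₂ = 498 kPa.
W = nRT ln(V₂/V₁) = 0.539×8.314×609×ln(0.203) = -4350 J.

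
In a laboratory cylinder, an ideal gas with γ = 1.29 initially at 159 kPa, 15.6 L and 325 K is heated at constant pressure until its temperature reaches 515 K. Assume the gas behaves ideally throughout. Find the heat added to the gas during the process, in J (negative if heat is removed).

n = P₁V₁/(RT₁) = 159×15.6/(8.314×325) = 0.918 mol.
Isobaric: P stays 159 kPa; V/T = const ⇒ T₂ = 515 K, V₂ = 24.7 L.
W = PΔV = 159×(24.7−15.6) kPa·L = 1450 J.
ΔU = nCvΔT = 0.918×28.7×(515−325) = 5000 J.
Q = ΔU + W = nCpΔT = 6450 J.

6450 J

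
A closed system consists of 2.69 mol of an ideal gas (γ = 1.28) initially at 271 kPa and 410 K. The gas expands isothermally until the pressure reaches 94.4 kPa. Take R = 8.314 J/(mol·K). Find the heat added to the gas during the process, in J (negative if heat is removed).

V₁ = nRT₁/P₁ = 2.69×8.314×410/271 = 33.8 L.
Isothermal: T stays 410 K; PV = const ⇒ V₂ = 97.1 L, P₂ = 94.4 kPa.
ΔU = 0 (ideal gas, T constant).
W = nRT ln(V₂/V₁) = 2.69×8.314×410×ln(2.87) = 9670 J.
Q = ΔU + W = 9670 J.

9670 J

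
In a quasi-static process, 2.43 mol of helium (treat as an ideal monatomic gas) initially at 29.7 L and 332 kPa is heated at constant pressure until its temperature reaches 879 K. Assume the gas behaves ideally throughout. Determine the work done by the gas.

7900 J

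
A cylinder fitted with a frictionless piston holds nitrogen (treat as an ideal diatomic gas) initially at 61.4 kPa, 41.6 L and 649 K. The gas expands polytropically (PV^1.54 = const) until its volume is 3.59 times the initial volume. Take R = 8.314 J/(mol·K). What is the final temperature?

325 K

Polytropic n=1.54: T₂ = T₁(V₁/V₂)^(n−1) = 649×(0.279)^0.54 = 325 K; P₂ = P₁(V₁/V₂)^n = 8.58 kPa.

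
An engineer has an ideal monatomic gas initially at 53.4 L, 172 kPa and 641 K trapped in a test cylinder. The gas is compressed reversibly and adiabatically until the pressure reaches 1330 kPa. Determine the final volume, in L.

Adiabatic: T₂/T₁ = (P₂/P₁)^((γ−1)/γ) ⇒ T₂ = 641×(7.73)^0.400 = 1450 K; V₂ = 15.7 L.

15.7 L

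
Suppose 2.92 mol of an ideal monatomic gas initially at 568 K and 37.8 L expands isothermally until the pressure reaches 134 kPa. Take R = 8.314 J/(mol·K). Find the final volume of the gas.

P₁ = nRT₁/V₁ = 2.92×8.314×568/37.8 = 365 kPa.
Isothermal: T stays 568 K; PV = const ⇒ V₂ = 103 L, P₂ = 134 kPa.

103 L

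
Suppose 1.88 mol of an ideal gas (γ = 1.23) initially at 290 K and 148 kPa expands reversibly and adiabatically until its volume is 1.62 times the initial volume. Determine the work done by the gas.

2070 J

V₁ = nRT₁/P₁ = 1.88×8.314×290/148 = 30.6 L.
Adiabatic: TV^(γ−1) = const ⇒ T₂ = 290×(0.617)^0.230 = 260 K; PV^γ = const ⇒ P₂ = 81.8 kPa.
ΔU = nCvΔT = 1.88×36.1×(260−290) = -2070 J.
Q = 0 for an adiabatic process, so W = −ΔU = 2070 J.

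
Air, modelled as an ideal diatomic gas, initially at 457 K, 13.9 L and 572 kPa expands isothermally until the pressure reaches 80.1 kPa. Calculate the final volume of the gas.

Isothermal: T stays 457 K; PV = const ⇒ V₂ = 99.3 L, P₂ = 80.1 kPa.

99.3 L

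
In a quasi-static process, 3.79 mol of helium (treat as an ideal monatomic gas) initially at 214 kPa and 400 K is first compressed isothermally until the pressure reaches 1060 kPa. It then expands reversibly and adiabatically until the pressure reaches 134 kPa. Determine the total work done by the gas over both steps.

V₁ = nRT₁/P₁ = 3.79×8.314×400/214 = 58.9 L.
Step 1 — Isothermal: T stays 400 K; PV = const ⇒ V₂ = 11.9 L, P₂ = 1060 kPa.
ΔU = 0 (ideal gas, T constant).
W = nRT ln(V₂/V₁) = 3.79×8.314×400×ln(0.202) = -20200 J.
Q = ΔU + W = -20200 J.
State after step 1: P = 1060 kPa, V = 11.9 L, T = 400 K.
Step 2 — Adiabatic: T₂/T₁ = (P₂/P₁)^((γ−1)/γ) ⇒ T₂ = 400×(0.126)^0.400 = 175 K; V₂ = 41.1 L.
ΔU = nCvΔT = 3.79×12.5×(175−400) = -10600 J.
Q = 0 for an adiabatic process, so W = −ΔU = 10600 J.
Net over both steps: W = -9530 J, Q = -20200 J, ΔU = -10600 J.

-9530 J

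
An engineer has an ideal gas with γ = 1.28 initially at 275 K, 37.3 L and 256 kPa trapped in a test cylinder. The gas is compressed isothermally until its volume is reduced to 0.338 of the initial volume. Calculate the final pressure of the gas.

Isothermal: T stays 275 K; PV = const ⇒ V₂ = 12.6 L, P₂ = 757 kPa.

757 kPa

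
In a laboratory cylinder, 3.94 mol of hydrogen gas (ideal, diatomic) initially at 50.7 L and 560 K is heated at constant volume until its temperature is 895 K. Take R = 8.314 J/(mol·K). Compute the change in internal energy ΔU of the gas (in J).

27400 J

P₁ = nRT₁/V₁ = 3.94×8.314×560/50.7 = 362 kPa.
Isochoric: V stays 50.7 L; P/T = const ⇒ T₂ = 895 K, P₂ = 578 kPa.
For an ideal gas ΔU = nCvΔT with Cv = (5/2)R = 20.8 J/(mol·K).
ΔU = 3.94×20.8×(895−560) = 27400 J.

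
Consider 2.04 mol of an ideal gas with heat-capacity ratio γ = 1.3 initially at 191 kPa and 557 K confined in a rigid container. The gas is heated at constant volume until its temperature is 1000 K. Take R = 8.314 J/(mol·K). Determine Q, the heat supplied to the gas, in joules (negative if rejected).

25000 J

V₁ = nRT₁/P₁ = 2.04×8.314×557/191 = 49.5 L.
Isochoric: V stays 49.5 L; P/T = const ⇒ T₂ = 1000 K, P₂ = 343 kPa.
W = 0 (no volume change).
ΔU = nCvΔT = 2.04×27.7×(1000−557) = 25000 J.
Q = ΔU = 25000 J.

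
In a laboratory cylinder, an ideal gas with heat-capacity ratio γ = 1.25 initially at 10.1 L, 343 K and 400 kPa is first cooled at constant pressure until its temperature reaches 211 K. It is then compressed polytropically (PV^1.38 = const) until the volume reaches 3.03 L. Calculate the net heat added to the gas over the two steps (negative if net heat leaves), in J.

-6710 J

n = P₁V₁/(RT₁) = 400×10.1/(8.314×343) = 1.42 mol.
Step 1 — Isobaric: P stays 400 kPa; V/T = const ⇒ T₂ = 211 K, V₂ = 6.21 L.
W = PΔV = 400×(6.21−10.1) kPa·L = -1550 J.
ΔU = nCvΔT = 1.42×33.3×(211−343) = -6220 J.
Q = ΔU + W = nCpΔT = -7770 J.
State after step 1: P = 400 kPa, V = 6.21 L, T = 211 K.
Step 2 — Polytropic n=1.38: T₂ = T₁(V₁/V₂)^(n−1) = 211×(2.05)^0.38 = 277 K; P₂ = P₁(V₁/V₂)^n = 1080 kPa.
W = (P₁V₁−P₂V₂)/(n−1) = (400×6.21−1080×3.03)/0.38 = -2050 J.
ΔU = nCvΔT = 1.42×33.3×(277−211) = 3120 J.
Q = ΔU + W = 1070 J.
Net over both steps: W = -3610 J, Q = -6710 J, ΔU = -3100 J.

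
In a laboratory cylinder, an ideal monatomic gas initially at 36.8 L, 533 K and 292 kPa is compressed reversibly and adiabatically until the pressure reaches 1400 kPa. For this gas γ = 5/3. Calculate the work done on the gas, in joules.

n = P₁V₁/(RT₁) = 292×36.8/(8.314×533) = 2.42 mol.
Adiabatic: T₂/T₁ = (P₂/P₁)^((γ−1)/γ) ⇒ T₂ = 533×(4.79)^0.400 = 998 K; V₂ = 14.4 L.
ΔU = nCvΔT = 2.42×12.5×(998−533) = 14100 J.
Q = 0 for an adiabatic process, so W = −ΔU = -14100 J.
Work done on the gas = −W_by = 14100 J.

14100 J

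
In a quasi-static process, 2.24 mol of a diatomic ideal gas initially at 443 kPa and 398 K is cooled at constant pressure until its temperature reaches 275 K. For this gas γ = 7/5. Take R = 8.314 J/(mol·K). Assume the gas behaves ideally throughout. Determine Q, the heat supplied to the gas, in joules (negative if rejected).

V₁ = nRT₁/P₁ = 2.24×8.314×398/443 = 16.7 L.
Isobaric: P stays 443 kPa; V/T = const ⇒ T₂ = 275 K, V₂ = 11.6 L.
W = PΔV = 443×(11.6−16.7) kPa·L = -2290 J.
ΔU = nCvΔT = 2.24×20.8×(275−398) = -5730 J.
Q = ΔU + W = nCpΔT = -8020 J.

-8020 J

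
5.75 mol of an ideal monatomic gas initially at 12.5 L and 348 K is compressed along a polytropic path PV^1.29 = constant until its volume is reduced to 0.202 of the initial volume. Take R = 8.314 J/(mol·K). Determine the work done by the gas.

-33900 J

P₁ = nRT₁/V₁ = 5.75×8.314×348/12.5 = 1330 kPa.
Polytropic n=1.29: T₂ = T₁(V₁/V₂)^(n−1) = 348×(4.95)^0.29 = 553 K; P₂ = P₁(V₁/V₂)^n = 10500 kPa.
W = (P₁V₁−P₂V₂)/(n−1) = (1330×12.5−10500×2.53)/0.29 = -33900 J.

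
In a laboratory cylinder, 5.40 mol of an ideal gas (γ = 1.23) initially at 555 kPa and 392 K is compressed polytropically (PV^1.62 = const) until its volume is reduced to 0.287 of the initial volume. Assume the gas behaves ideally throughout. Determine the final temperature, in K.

850 K

V₁ = nRT₁/P₁ = 5.40×8.314×392/555 = 31.7 L.
Polytropic n=1.62: T₂ = T₁(V₁/V₂)^(n−1) = 392×(3.48)^0.62 = 850 K; P₂ = P₁(V₁/V₂)^n = 4190 kPa.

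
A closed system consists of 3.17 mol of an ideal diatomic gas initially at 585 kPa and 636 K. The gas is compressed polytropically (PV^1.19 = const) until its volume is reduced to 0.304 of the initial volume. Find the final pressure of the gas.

V₁ = nRT₁/P₁ = 3.17×8.314×636/585 = 28.7 L.
Polytropic n=1.19: T₂ = T₁(V₁/V₂)^(n−1) = 636×(3.29)^0.19 = 797 K; P₂ = P₁(V₁/V₂)^n = 2410 kPa.

2410 kPa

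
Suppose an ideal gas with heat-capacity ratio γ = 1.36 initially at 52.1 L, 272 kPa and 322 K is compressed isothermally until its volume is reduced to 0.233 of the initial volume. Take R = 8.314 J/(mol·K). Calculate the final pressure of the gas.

Isothermal: T stays 322 K; PV = const ⇒ V₂ = 12.1 L, P₂ = 1170 kPa.

1170 kPa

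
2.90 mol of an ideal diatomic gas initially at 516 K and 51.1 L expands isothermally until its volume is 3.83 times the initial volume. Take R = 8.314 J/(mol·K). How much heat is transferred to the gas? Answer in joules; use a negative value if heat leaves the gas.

16700 J

P₁ = nRT₁/V₁ = 2.90×8.314×516/51.1 = 243 kPa.
Isothermal: T stays 516 K; PV = const ⇒ V₂ = 196 L, P₂ = 63.6 kPa.
ΔU = 0 (ideal gas, T constant).
W = nRT ln(V₂/V₁) = 2.90×8.314×516×ln(3.83) = 16700 J.
Q = ΔU + W = 16700 J.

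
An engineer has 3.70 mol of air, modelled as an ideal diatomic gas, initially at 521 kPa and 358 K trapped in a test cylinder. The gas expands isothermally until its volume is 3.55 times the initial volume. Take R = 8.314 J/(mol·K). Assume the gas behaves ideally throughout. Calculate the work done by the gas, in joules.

V₁ = nRT₁/P₁ = 3.70×8.314×358/521 = 21.1 L.
Isothermal: T stays 358 K; PV = const ⇒ V₂ = 75.0 L, P₂ = 147 kPa.
W = nRT ln(V₂/V₁) = 3.70×8.314×358×ln(3.55) = 14000 J.

14000 J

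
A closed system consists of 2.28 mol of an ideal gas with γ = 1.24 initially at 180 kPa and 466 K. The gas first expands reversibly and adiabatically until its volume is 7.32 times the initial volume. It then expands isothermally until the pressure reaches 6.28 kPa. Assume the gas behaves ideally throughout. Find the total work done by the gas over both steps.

18800 J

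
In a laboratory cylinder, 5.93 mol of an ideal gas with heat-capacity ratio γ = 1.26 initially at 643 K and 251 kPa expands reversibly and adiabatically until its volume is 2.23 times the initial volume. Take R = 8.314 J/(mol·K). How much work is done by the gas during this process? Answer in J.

22900 J

V₁ = nRT₁/P₁ = 5.93×8.314×643/251 = 126 L.
Adiabatic: TV^(γ−1) = const ⇒ T₂ = 643×(0.448)^0.260 = 522 K; PV^γ = const ⇒ P₂ = 91.4 kPa.
ΔU = nCvΔT = 5.93×32.0×(522−643) = -22900 J.
Q = 0 for an adiabatic process, so W = −ΔU = 22900 J.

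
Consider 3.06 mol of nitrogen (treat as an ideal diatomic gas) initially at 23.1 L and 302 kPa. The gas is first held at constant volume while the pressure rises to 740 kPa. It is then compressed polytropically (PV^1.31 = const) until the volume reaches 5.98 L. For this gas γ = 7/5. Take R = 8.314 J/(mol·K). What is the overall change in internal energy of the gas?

T₁ = P₁V₁/(nR) = 302×23.1/(3.06×8.314) = 274 K.
Step 1 — Isochoric: V stays 23.1 L; P/T = const ⇒ T₂ = 672 K, P₂ = 740 kPa.
W = 0 (no volume change).
ΔU = nCvΔT = 3.06×20.8×(672−274) = 25300 J.
Q = ΔU = 25300 J.
State after step 1: P = 740 kPa, V = 23.1 L, T = 672 K.
Step 2 — Polytropic n=1.31: T₂ = T₁(V₁/V₂)^(n−1) = 672×(3.86)^0.31 = 1020 K; P₂ = P₁(V₁/V₂)^n = 4350 kPa.
W = (P₁V₁−P₂V₂)/(n−1) = (740×23.1−4350×5.98)/0.31 = -28700 J.
ΔU = nCvΔT = 3.06×20.8×(1020−672) = 22200 J.
Q = ΔU + W = -6460 J.
Net over both steps: W = -28700 J, Q = 18800 J, ΔU = 47500 J.

47500 J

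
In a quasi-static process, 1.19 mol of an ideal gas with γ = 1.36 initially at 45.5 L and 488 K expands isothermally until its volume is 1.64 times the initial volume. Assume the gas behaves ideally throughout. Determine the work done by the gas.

2390 J

P₁ = nRT₁/V₁ = 1.19×8.314×488/45.5 = 106 kPa.
Isothermal: T stays 488 K; PV = const ⇒ V₂ = 74.6 L, P₂ = 64.7 kPa.
W = nRT ln(V₂/V₁) = 1.19×8.314×488×ln(1.64) = 2390 J.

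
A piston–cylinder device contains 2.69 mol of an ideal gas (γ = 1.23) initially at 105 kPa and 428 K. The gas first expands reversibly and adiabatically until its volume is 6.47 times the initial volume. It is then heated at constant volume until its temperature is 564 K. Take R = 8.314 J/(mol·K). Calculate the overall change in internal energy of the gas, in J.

13200 J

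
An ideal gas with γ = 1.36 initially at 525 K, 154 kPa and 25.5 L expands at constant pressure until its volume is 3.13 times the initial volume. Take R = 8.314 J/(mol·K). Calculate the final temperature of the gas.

1640 K

Isobaric: P stays 154 kPa; V/T = const ⇒ T₂ = 1640 K, V₂ = 79.8 L.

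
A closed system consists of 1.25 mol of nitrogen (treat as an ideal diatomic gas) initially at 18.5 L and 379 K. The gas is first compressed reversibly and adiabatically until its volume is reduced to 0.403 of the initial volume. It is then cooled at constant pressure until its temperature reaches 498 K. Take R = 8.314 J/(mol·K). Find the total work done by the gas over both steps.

P₁ = nRT₁/V₁ = 1.25×8.314×379/18.5 = 213 kPa.
Step 1 — Adiabatic: TV^(γ−1) = const ⇒ T₂ = 379×(2.48)^0.400 = 545 K; PV^γ = const ⇒ P₂ = 760 kPa.
ΔU = nCvΔT = 1.25×20.8×(545−379) = 4320 J.
Q = 0 for an adiabatic process, so W = −ΔU = -4320 J.
State after step 1: P = 760 kPa, V = 7.46 L, T = 545 K.
Step 2 — Isobaric: P stays 760 kPa; V/T = const ⇒ T₂ = 498 K, V₂ = 6.81 L.
W = PΔV = 760×(6.81−7.46) kPa·L = -490 J.
ΔU = nCvΔT = 1.25×20.8×(498−545) = -1230 J.
Q = ΔU + W = nCpΔT = -1720 J.
Net over both steps: W = -4810 J, Q = -1720 J, ΔU = 3090 J.

-4810 J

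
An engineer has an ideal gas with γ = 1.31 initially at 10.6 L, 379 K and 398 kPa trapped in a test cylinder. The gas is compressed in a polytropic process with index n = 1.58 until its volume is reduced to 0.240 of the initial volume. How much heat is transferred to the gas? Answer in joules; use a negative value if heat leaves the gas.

8160 J

n = P₁V₁/(RT₁) = 398×10.6/(8.314×379) = 1.34 mol.
Polytropic n=1.58: T₂ = T₁(V₁/V₂)^(n−1) = 379×(4.17)^0.58 = 867 K; P₂ = P₁(V₁/V₂)^n = 3790 kPa.
W = (P₁V₁−P₂V₂)/(n−1) = (398×10.6−3790×2.54)/0.58 = -9370 J.
ΔU = nCvΔT = 1.34×26.8×(867−379) = 17500 J.
Q = ΔU + W = 8160 J.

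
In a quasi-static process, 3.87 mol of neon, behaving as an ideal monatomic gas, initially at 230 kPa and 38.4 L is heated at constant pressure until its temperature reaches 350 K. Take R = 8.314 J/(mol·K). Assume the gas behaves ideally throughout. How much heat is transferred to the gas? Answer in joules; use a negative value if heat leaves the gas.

6070 J

T₁ = P₁V₁/(nR) = 230×38.4/(3.87×8.314) = 274 K.
Isobaric: P stays 230 kPa; V/T = const ⇒ T₂ = 350 K, V₂ = 49.0 L.
W = PΔV = 230×(49.0−38.4) kPa·L = 2430 J.
ΔU = nCvΔT = 3.87×12.5×(350−274) = 3640 J.
Q = ΔU + W = nCpΔT = 6070 J.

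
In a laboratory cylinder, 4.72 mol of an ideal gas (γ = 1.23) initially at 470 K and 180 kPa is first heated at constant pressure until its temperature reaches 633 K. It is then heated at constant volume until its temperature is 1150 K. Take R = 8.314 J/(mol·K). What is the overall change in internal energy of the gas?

116000 J

V₁ = nRT₁/P₁ = 4.72×8.314×470/180 = 102 L.
Step 1 — Isobaric: P stays 180 kPa; V/T = const ⇒ T₂ = 633 K, V₂ = 138 L.
W = PΔV = 180×(138−102) kPa·L = 6400 J.
ΔU = nCvΔT = 4.72×36.1×(633−470) = 27800 J.
Q = ΔU + W = nCpΔT = 34200 J.
State after step 1: P = 180 kPa, V = 138 L, T = 633 K.
Step 2 — Isochoric: V stays 138 L; P/T = const ⇒ T₂ = 1150 K, P₂ = 327 kPa.
W = 0 (no volume change).
ΔU = nCvΔT = 4.72×36.1×(1150−633) = 88200 J.
Q = ΔU = 88200 J.
Net over both steps: W = 6400 J, Q = 122000 J, ΔU = 116000 J.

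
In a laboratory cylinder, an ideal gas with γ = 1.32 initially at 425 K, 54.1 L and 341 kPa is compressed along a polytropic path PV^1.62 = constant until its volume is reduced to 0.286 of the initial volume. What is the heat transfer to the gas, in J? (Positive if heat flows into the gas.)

32700 J

n = P₁V₁/(RT₁) = 341×54.1/(8.314×425) = 5.22 mol.
Polytropic n=1.62: T₂ = T₁(V₁/V₂)^(n−1) = 425×(3.50)^0.62 = 924 K; P₂ = P₁(V₁/V₂)^n = 2590 kPa.
W = (P₁V₁−P₂V₂)/(n−1) = (341×54.1−2590×15.5)/0.62 = -34900 J.
ΔU = nCvΔT = 5.22×26.0×(924−425) = 67600 J.
Q = ΔU + W = 32700 J.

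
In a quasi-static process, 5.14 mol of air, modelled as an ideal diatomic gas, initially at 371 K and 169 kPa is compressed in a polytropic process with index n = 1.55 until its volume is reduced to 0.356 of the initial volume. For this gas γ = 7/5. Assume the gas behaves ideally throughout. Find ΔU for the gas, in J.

30300 J

V₁ = nRT₁/P₁ = 5.14×8.314×371/169 = 93.8 L.
Polytropic n=1.55: T₂ = T₁(V₁/V₂)^(n−1) = 371×(2.81)^0.55 = 655 K; P₂ = P₁(V₁/V₂)^n = 838 kPa.
For an ideal gas ΔU = nCvΔT with Cv = (5/2)R = 20.8 J/(mol·K).
ΔU = 5.14×20.8×(655−371) = 30300 J.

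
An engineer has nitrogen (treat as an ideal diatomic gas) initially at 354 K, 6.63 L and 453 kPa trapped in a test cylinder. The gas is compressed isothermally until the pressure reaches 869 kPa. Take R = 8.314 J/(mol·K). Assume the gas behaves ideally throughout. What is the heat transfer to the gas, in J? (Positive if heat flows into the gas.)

n = P₁V₁/(RT₁) = 453×6.63/(8.314×354) = 1.02 mol.
Isothermal: T stays 354 K; PV = const ⇒ V₂ = 3.46 L, P₂ = 869 kPa.
ΔU = 0 (ideal gas, T constant).
W = nRT ln(V₂/V₁) = 1.02×8.314×354×ln(0.521) = -1960 J.
Q = ΔU + W = -1960 J.

-1960 J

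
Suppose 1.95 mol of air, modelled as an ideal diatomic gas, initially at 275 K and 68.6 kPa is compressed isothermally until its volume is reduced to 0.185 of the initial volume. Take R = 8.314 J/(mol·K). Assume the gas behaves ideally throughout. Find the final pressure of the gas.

371 kPa

V₁ = nRT₁/P₁ = 1.95×8.314×275/68.6 = 65.0 L.
Isothermal: T stays 275 K; PV = const ⇒ V₂ = 12.0 L, P₂ = 371 kPa.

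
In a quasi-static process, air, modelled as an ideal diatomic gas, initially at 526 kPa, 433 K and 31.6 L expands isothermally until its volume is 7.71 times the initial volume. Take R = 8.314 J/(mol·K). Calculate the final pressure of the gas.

68.2 kPa

Isothermal: T stays 433 K; PV = const ⇒ V₂ = 244 L, P₂ = 68.2 kPa.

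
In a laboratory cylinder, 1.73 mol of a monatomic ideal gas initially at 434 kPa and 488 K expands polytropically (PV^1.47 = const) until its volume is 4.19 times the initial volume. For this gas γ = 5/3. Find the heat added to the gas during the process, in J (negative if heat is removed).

2160 J

V₁ = nRT₁/P₁ = 1.73×8.314×488/434 = 16.2 L.
Polytropic n=1.47: T₂ = T₁(V₁/V₂)^(n−1) = 488×(0.239)^0.47 = 249 K; P₂ = P₁(V₁/V₂)^n = 52.8 kPa.
W = (P₁V₁−P₂V₂)/(n−1) = (434×16.2−52.8×67.8)/0.47 = 7320 J.
ΔU = nCvΔT = 1.73×12.5×(249−488) = -5160 J.
Q = ΔU + W = 2160 J.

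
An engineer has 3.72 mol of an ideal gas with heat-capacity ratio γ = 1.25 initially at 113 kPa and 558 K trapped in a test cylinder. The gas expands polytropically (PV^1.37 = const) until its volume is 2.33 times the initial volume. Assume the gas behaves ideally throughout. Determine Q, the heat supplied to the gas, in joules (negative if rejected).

V₁ = nRT₁/P₁ = 3.72×8.314×558/113 = 153 L.
Polytropic n=1.37: T₂ = T₁(V₁/V₂)^(n−1) = 558×(0.429)^0.37 = 408 K; P₂ = P₁(V₁/V₂)^n = 35.5 kPa.
W = (P₁V₁−P₂V₂)/(n−1) = (113×153−35.5×356)/0.37 = 12500 J.
ΔU = nCvΔT = 3.72×33.3×(408−558) = -18600 J.
Q = ΔU + W = -6020 J.

-6020 J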